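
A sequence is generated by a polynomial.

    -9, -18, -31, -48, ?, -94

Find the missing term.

-69

Using the first 4 terms:
-9, -13, -17
-4, -4
Constant second difference = -4.
Extend forward: -17 − 4 = -21;  -48 − 21 = -69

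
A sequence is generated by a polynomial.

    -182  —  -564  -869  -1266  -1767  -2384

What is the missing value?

-339

Using the last 5 terms:
D1: -305  -397  -501  -617
D2: -92  -104  -116
D3: -12  -12
Constant third difference = -12.
Extend backward: -92 + 12 = -80;  -305 + 80 = -225;  -564 + 225 = -339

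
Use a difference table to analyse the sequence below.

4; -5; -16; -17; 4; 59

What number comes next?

160

First differences: -9  -11  -1  21  55
Second differences: -2  10  22  34
Third differences: 12  12  12
Constant third difference = 12, so extend:
34 + 12 = 46;  55 + 46 = 101;  59 + 101 = 160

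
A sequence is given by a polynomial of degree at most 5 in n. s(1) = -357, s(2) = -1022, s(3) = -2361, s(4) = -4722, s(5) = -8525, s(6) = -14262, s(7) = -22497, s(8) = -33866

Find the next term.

-49077

Δ: -665 , -1339 , -2361 , -3803 , -5737 , -8235 , -11369
Δ²: -674 , -1022 , -1442 , -1934 , -2498 , -3134
Δ³: -348 , -420 , -492 , -564 , -636
Δ⁴: -72 , -72 , -72 , -72
The fourth differences are constant (-72).
-636 − 72 = -708;  -3134 − 708 = -3842;  -11369 − 3842 = -15211;  -33866 − 15211 = -49077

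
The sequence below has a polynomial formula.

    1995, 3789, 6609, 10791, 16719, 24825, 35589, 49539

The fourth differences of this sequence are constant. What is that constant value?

First differences: 1794, 2820, 4182, 5928, 8106, 10764, 13950
Second differences: 1026, 1362, 1746, 2178, 2658, 3186
Third differences: 336, 384, 432, 480, 528
Fourth differences: 48, 48, 48, 48

48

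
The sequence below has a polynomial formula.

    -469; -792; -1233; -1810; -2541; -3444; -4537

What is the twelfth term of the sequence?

-13482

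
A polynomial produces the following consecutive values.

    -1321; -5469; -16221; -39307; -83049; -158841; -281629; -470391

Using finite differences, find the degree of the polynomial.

First differences: -4148, -10752, -23086, -43742, -75792, -122788, -188762
Second differences: -6604, -12334, -20656, -32050, -46996, -65974
Third differences: -5730, -8322, -11394, -14946, -18978
Fourth differences: -2592, -3072, -3552, -4032
Fifth differences: -480, -480, -480
The fifth differences are constant, so the polynomial has degree 5.

5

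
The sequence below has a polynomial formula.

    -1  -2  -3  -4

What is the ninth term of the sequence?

First differences: -1, -1, -1
The first differences are constant (-1).
-4 − 1 = -5
-5 − 1 = -6
-6 − 1 = -7
-7 − 1 = -8
-8 − 1 = -9

-9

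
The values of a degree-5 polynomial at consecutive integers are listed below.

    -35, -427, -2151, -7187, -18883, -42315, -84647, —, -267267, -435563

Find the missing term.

Using the first 7 terms:
D1: -392  -1724  -5036  -11696  -23432  -42332
D2: -1332  -3312  -6660  -11736  -18900
D3: -1980  -3348  -5076  -7164
D4: -1368  -1728  -2088
D5: -360  -360
Constant fifth difference = -360.
Extend forward: -2088 − 360 = -2448;  -7164 − 2448 = -9612;  -18900 − 9612 = -28512;  -42332 − 28512 = -70844;  -84647 − 70844 = -155491

-155491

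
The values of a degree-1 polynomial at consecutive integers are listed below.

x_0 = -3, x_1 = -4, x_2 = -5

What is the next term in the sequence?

D1: -1 , -1
First differences constant at -1.
-5 − 1 = -6

-6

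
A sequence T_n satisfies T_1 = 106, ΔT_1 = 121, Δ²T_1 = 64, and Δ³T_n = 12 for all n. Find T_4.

673

Build the table forward from the leading diagonal:
D3: 12  12  12  12
D2: 64  76  88  100
D1: 121  185  261  349
T: 106  227  412  673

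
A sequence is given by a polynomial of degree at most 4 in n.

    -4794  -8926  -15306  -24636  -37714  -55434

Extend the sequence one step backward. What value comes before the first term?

Δ: -4132  -6380  -9330  -13078  -17720
Δ²: -2248  -2950  -3748  -4642
Δ³: -702  -798  -894
Δ⁴: -96  -96
The fourth differences are constant at -96.
Work back: -702 + 96 = -606;  -2248 + 606 = -1642;  -4132 + 1642 = -2490;  -4794 + 2490 = -2304

-2304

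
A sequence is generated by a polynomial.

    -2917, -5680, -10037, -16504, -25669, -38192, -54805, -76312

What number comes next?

-2763, -4357, -6467, -9165, -12523, -16613, -21507
-1594, -2110, -2698, -3358, -4090, -4894
-516, -588, -660, -732, -804
-72, -72, -72, -72
Fourth differences constant at -72.
-804 − 72 = -876;  -4894 − 876 = -5770;  -21507 − 5770 = -27277;  -76312 − 27277 = -103589

-103589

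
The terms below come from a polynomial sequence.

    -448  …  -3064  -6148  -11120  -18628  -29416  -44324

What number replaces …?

-1316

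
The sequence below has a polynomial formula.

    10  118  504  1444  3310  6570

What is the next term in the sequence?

11788

108 , 386 , 940 , 1866 , 3260
278 , 554 , 926 , 1394
276 , 372 , 468
96 , 96
Fourth differences constant at 96.
468 + 96 = 564;  1394 + 564 = 1958;  3260 + 1958 = 5218;  6570 + 5218 = 11788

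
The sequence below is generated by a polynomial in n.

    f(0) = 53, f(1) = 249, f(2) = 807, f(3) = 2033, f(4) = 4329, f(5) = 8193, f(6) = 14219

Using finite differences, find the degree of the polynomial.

First differences: 196, 558, 1226, 2296, 3864, 6026
Second differences: 362, 668, 1070, 1568, 2162
Third differences: 306, 402, 498, 594
Fourth differences: 96, 96, 96
The fourth differences are constant, so the polynomial has degree 4.

4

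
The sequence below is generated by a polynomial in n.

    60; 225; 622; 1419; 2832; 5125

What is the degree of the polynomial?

4

165, 397, 797, 1413, 2293
232, 400, 616, 880
168, 216, 264
48, 48
The fourth differences are constant, so the polynomial has degree 4.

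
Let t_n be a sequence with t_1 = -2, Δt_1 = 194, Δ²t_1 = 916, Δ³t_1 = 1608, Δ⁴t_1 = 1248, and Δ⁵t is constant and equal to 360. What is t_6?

32808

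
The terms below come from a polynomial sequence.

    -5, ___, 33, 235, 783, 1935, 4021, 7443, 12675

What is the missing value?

Using the last 7 terms:
202, 548, 1152, 2086, 3422, 5232
346, 604, 934, 1336, 1810
258, 330, 402, 474
72, 72, 72
Constant fourth difference = 72.
Extend backward: 258 − 72 = 186;  346 − 186 = 160;  202 − 160 = 42;  33 − 42 = -9

-9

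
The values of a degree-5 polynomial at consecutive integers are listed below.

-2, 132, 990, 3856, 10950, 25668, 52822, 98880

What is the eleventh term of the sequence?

445038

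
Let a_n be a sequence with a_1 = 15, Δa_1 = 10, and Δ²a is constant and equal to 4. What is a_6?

105

Build the table forward from the leading diagonal:
D2: 4, 4, 4, 4, 4, 4
D1: 10, 14, 18, 22, 26, 30
a: 15, 25, 39, 57, 79, 105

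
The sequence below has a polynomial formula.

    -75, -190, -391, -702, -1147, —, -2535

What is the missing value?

-1750

Using the first 5 terms:
D1: -115, -201, -311, -445
D2: -86, -110, -134
D3: -24, -24
Constant third difference = -24.
Extend forward: -134 − 24 = -158;  -445 − 158 = -603;  -1147 − 603 = -1750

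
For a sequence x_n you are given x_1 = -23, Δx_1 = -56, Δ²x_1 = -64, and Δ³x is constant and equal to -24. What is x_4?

Build the table forward from the leading diagonal:
D3: -24  -24  -24  -24
D2: -64  -88  -112  -136
D1: -56  -120  -208  -320
x: -23  -79  -199  -407

-407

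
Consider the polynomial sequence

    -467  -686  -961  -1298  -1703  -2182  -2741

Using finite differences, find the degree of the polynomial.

D1: -219, -275, -337, -405, -479, -559
D2: -56, -62, -68, -74, -80
D3: -6, -6, -6, -6
The third differences are constant, so the polynomial has degree 3.

3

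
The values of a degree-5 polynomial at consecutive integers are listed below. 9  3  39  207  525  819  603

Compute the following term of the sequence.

-1041

First differences: -6, 36, 168, 318, 294, -216
Second differences: 42, 132, 150, -24, -510
Third differences: 90, 18, -174, -486
Fourth differences: -72, -192, -312
Fifth differences: -120, -120
Constant fifth difference = -120, so extend:
-312 − 120 = -432;  -486 − 432 = -918;  -510 − 918 = -1428;  -216 − 1428 = -1644;  603 − 1644 = -1041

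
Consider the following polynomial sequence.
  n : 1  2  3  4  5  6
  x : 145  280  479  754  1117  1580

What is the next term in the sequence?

2155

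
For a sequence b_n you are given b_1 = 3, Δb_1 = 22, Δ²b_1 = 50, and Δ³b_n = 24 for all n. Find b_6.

853

Build the table forward from the leading diagonal:
Δ³: 24  24  24  24  24  24
Δ²: 50  74  98  122  146  170
Δ: 22  72  146  244  366  512
b: 3  25  97  243  487  853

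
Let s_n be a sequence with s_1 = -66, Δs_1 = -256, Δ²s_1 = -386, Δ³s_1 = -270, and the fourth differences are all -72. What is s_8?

-21934

Build the table forward from the leading diagonal:
Δ⁴: -72, -72, -72, -72, -72, -72, -72, -72
Δ³: -270, -342, -414, -486, -558, -630, -702, -774
Δ²: -386, -656, -998, -1412, -1898, -2456, -3086, -3788
Δ: -256, -642, -1298, -2296, -3708, -5606, -8062, -11148
s: -66, -322, -964, -2262, -4558, -8266, -13872, -21934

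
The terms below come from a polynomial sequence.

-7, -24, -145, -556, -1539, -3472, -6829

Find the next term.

-12180

D1: -17, -121, -411, -983, -1933, -3357
D2: -104, -290, -572, -950, -1424
D3: -186, -282, -378, -474
D4: -96, -96, -96
The fourth differences are constant (-96).
-474 − 96 = -570;  -1424 − 570 = -1994;  -3357 − 1994 = -5351;  -6829 − 5351 = -12180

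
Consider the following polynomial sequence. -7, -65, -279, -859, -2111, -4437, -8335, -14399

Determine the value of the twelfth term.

-75555

First differences: -58, -214, -580, -1252, -2326, -3898, -6064
Second differences: -156, -366, -672, -1074, -1572, -2166
Third differences: -210, -306, -402, -498, -594
Fourth differences: -96, -96, -96, -96
The fourth differences are constant (-96).
-594 − 96 = -690;  -2166 − 690 = -2856;  -6064 − 2856 = -8920;  -14399 − 8920 = -23319
-690 − 96 = -786;  -2856 − 786 = -3642;  -8920 − 3642 = -12562;  -23319 − 12562 = -35881
-786 − 96 = -882;  -3642 − 882 = -4524;  -12562 − 4524 = -17086;  -35881 − 17086 = -52967
-882 − 96 = -978;  -4524 − 978 = -5502;  -17086 − 5502 = -22588;  -52967 − 22588 = -75555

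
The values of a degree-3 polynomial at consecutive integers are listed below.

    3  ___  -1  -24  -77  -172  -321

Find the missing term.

4

Using the last 5 terms:
-23  -53  -95  -149
-30  -42  -54
-12  -12
Constant third difference = -12.
Extend backward: -30 + 12 = -18;  -23 + 18 = -5;  -1 + 5 = 4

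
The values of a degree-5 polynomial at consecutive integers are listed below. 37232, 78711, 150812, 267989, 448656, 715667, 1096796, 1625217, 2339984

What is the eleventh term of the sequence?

First differences: 41479, 72101, 117177, 180667, 267011, 381129, 528421, 714767
Second differences: 30622, 45076, 63490, 86344, 114118, 147292, 186346
Third differences: 14454, 18414, 22854, 27774, 33174, 39054
Fourth differences: 3960, 4440, 4920, 5400, 5880
Fifth differences: 480, 480, 480, 480
Fifth differences constant at 480.
5880 + 480 = 6360;  39054 + 6360 = 45414;  186346 + 45414 = 231760;  714767 + 231760 = 946527;  2339984 + 946527 = 3286511
6360 + 480 = 6840;  45414 + 6840 = 52254;  231760 + 52254 = 284014;  946527 + 284014 = 1230541;  3286511 + 1230541 = 4517052

4517052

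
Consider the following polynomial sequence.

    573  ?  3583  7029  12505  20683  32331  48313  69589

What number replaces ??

Using the last 7 terms:
Δ: 3446  5476  8178  11648  15982  21276
Δ²: 2030  2702  3470  4334  5294
Δ³: 672  768  864  960
Δ⁴: 96  96  96
Constant fourth difference = 96.
Extend backward: 672 − 96 = 576;  2030 − 576 = 1454;  3446 − 1454 = 1992;  3583 − 1992 = 1591

1591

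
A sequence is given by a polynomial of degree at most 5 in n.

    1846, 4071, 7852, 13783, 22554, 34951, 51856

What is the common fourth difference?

First differences: 2225, 3781, 5931, 8771, 12397, 16905
Second differences: 1556, 2150, 2840, 3626, 4508
Third differences: 594, 690, 786, 882
Fourth differences: 96, 96, 96

96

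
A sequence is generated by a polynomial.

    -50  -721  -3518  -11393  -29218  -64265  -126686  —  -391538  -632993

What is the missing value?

-229993

Using the first 7 terms:
First differences: -671  -2797  -7875  -17825  -35047  -62421
Second differences: -2126  -5078  -9950  -17222  -27374
Third differences: -2952  -4872  -7272  -10152
Fourth differences: -1920  -2400  -2880
Fifth differences: -480  -480
Constant fifth difference = -480.
Extend forward: -2880 − 480 = -3360;  -10152 − 3360 = -13512;  -27374 − 13512 = -40886;  -62421 − 40886 = -103307;  -126686 − 103307 = -229993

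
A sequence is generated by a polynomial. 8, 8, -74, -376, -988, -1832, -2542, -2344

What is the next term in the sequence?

First differences: 0, -82, -302, -612, -844, -710, 198
Second differences: -82, -220, -310, -232, 134, 908
Third differences: -138, -90, 78, 366, 774
Fourth differences: 48, 168, 288, 408
Fifth differences: 120, 120, 120
Constant fifth difference = 120, so extend:
408 + 120 = 528;  774 + 528 = 1302;  908 + 1302 = 2210;  198 + 2210 = 2408;  -2344 + 2408 = 64

64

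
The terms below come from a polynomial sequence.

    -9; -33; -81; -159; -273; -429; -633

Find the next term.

D1: -24, -48, -78, -114, -156, -204
D2: -24, -30, -36, -42, -48
D3: -6, -6, -6, -6
Constant third difference = -6, so extend:
-48 − 6 = -54;  -204 − 54 = -258;  -633 − 258 = -891

-891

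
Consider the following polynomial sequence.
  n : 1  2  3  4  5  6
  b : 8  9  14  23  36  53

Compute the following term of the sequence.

Δ: 1, 5, 9, 13, 17
Δ²: 4, 4, 4, 4
Second differences constant at 4.
17 + 4 = 21;  53 + 21 = 74

74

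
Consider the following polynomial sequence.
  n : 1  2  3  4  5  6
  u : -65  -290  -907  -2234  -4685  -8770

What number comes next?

-15095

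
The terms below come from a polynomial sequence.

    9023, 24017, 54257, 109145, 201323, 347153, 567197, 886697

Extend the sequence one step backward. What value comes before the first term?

First differences: 14994, 30240, 54888, 92178, 145830, 220044, 319500
Second differences: 15246, 24648, 37290, 53652, 74214, 99456
Third differences: 9402, 12642, 16362, 20562, 25242
Fourth differences: 3240, 3720, 4200, 4680
Fifth differences: 480, 480, 480
The fifth differences are constant at 480.
Work back: 3240 − 480 = 2760;  9402 − 2760 = 6642;  15246 − 6642 = 8604;  14994 − 8604 = 6390;  9023 − 6390 = 2633

2633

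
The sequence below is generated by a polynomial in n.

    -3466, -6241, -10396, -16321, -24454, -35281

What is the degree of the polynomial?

4

First differences: -2775, -4155, -5925, -8133, -10827
Second differences: -1380, -1770, -2208, -2694
Third differences: -390, -438, -486
Fourth differences: -48, -48
The fourth differences are constant, so the polynomial has degree 4.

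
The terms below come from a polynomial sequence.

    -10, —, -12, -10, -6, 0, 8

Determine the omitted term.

Using the last 5 terms:
First differences: 2  4  6  8
Second differences: 2  2  2
Constant second difference = 2.
Extend backward: 2 − 2 = 0;  -12 + 0 = -12

-12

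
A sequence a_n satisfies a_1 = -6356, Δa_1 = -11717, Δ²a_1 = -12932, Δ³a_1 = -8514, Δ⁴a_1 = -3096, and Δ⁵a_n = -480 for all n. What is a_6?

-295361

Build the table forward from the leading diagonal:
Δ⁵: -480, -480, -480, -480, -480, -480
Δ⁴: -3096, -3576, -4056, -4536, -5016, -5496
Δ³: -8514, -11610, -15186, -19242, -23778, -28794
Δ²: -12932, -21446, -33056, -48242, -67484, -91262
Δ: -11717, -24649, -46095, -79151, -127393, -194877
a: -6356, -18073, -42722, -88817, -167968, -295361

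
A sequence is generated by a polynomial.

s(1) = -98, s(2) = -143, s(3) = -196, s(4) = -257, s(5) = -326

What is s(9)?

First differences: -45 , -53 , -61 , -69
Second differences: -8 , -8 , -8
Second differences constant at -8.
-69 − 8 = -77;  -326 − 77 = -403
-77 − 8 = -85;  -403 − 85 = -488
-85 − 8 = -93;  -488 − 93 = -581
-93 − 8 = -101;  -581 − 101 = -682

-682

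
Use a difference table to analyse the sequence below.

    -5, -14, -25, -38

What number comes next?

-53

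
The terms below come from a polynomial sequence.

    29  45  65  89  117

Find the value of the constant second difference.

4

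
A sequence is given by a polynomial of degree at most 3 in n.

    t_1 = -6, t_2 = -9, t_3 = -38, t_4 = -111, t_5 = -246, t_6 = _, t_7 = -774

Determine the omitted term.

-461

Using the first 5 terms:
D1: -3, -29, -73, -135
D2: -26, -44, -62
D3: -18, -18
Constant third difference = -18.
Extend forward: -62 − 18 = -80;  -135 − 80 = -215;  -246 − 215 = -461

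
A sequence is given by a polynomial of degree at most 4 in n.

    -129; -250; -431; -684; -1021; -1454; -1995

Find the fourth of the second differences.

First differences: -121, -181, -253, -337, -433, -541
Second differences: -60, -72, -84, -96, -108
Third differences: -12, -12, -12, -12

-96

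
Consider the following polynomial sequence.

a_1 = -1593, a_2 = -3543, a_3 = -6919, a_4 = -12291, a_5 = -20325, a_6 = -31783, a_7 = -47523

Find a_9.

-95761

D1: -1950, -3376, -5372, -8034, -11458, -15740
D2: -1426, -1996, -2662, -3424, -4282
D3: -570, -666, -762, -858
D4: -96, -96, -96
Constant fourth difference = -96, so extend:
-858 − 96 = -954;  -4282 − 954 = -5236;  -15740 − 5236 = -20976;  -47523 − 20976 = -68499
-954 − 96 = -1050;  -5236 − 1050 = -6286;  -20976 − 6286 = -27262;  -68499 − 27262 = -95761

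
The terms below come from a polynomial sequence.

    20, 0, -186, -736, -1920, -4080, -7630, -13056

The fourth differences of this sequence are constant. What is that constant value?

D1: -20, -186, -550, -1184, -2160, -3550, -5426
D2: -166, -364, -634, -976, -1390, -1876
D3: -198, -270, -342, -414, -486
D4: -72, -72, -72, -72

-72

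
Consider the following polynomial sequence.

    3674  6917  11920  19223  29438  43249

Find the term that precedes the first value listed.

1723

Δ: 3243, 5003, 7303, 10215, 13811
Δ²: 1760, 2300, 2912, 3596
Δ³: 540, 612, 684
Δ⁴: 72, 72
The fourth differences are constant at 72.
Work back: 540 − 72 = 468;  1760 − 468 = 1292;  3243 − 1292 = 1951;  3674 − 1951 = 1723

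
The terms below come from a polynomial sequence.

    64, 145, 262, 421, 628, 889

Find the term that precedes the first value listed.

81  117  159  207  261
36  42  48  54
6  6  6
The third differences are constant at 6.
Work back: 36 − 6 = 30;  81 − 30 = 51;  64 − 51 = 13

13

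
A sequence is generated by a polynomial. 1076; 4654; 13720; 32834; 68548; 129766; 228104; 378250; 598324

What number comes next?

3578, 9066, 19114, 35714, 61218, 98338, 150146, 220074
5488, 10048, 16600, 25504, 37120, 51808, 69928
4560, 6552, 8904, 11616, 14688, 18120
1992, 2352, 2712, 3072, 3432
360, 360, 360, 360
The fifth differences are constant (360).
3432 + 360 = 3792;  18120 + 3792 = 21912;  69928 + 21912 = 91840;  220074 + 91840 = 311914;  598324 + 311914 = 910238

910238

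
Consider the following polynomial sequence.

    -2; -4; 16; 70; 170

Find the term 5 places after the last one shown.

D1: -2 , 20 , 54 , 100
D2: 22 , 34 , 46
D3: 12 , 12
Third differences constant at 12.
46 + 12 = 58;  100 + 58 = 158;  170 + 158 = 328
58 + 12 = 70;  158 + 70 = 228;  328 + 228 = 556
70 + 12 = 82;  228 + 82 = 310;  556 + 310 = 866
82 + 12 = 94;  310 + 94 = 404;  866 + 404 = 1270
94 + 12 = 106;  404 + 106 = 510;  1270 + 510 = 1780

1780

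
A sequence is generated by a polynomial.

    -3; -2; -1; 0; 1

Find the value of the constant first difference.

1

D1: 1, 1, 1, 1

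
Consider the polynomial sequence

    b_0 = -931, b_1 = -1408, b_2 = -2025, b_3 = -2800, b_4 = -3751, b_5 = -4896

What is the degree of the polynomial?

D1: -477, -617, -775, -951, -1145
D2: -140, -158, -176, -194
D3: -18, -18, -18
The third differences are constant, so the polynomial has degree 3.

3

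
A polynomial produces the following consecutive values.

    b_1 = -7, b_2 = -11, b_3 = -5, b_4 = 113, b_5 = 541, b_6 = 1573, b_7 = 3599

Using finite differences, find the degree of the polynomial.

4

D1: -4, 6, 118, 428, 1032, 2026
D2: 10, 112, 310, 604, 994
D3: 102, 198, 294, 390
D4: 96, 96, 96
The fourth differences are constant, so the polynomial has degree 4.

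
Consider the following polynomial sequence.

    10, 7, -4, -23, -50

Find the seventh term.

D1: -3, -11, -19, -27
D2: -8, -8, -8
Constant second difference = -8, so extend:
-27 − 8 = -35;  -50 − 35 = -85
-35 − 8 = -43;  -85 − 43 = -128

-128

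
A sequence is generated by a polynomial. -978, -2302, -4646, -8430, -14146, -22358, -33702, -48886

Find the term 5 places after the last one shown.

-212226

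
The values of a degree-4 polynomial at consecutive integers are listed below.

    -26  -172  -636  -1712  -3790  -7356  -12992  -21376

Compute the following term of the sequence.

-33282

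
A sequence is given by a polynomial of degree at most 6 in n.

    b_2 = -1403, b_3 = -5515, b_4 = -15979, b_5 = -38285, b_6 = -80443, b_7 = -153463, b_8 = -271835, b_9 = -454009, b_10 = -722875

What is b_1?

-193

Δ: -4112  -10464  -22306  -42158  -73020  -118372  -182174  -268866
Δ²: -6352  -11842  -19852  -30862  -45352  -63802  -86692
Δ³: -5490  -8010  -11010  -14490  -18450  -22890
Δ⁴: -2520  -3000  -3480  -3960  -4440
Δ⁵: -480  -480  -480  -480
The fifth differences are constant at -480.
Work back: -2520 + 480 = -2040;  -5490 + 2040 = -3450;  -6352 + 3450 = -2902;  -4112 + 2902 = -1210;  -1403 + 1210 = -193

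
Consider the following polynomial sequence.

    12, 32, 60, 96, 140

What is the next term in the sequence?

Δ: 20, 28, 36, 44
Δ²: 8, 8, 8
Constant second difference = 8, so extend:
44 + 8 = 52;  140 + 52 = 192

192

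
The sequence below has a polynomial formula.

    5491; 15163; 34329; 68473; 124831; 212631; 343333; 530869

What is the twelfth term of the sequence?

D1: 9672, 19166, 34144, 56358, 87800, 130702, 187536
D2: 9494, 14978, 22214, 31442, 42902, 56834
D3: 5484, 7236, 9228, 11460, 13932
D4: 1752, 1992, 2232, 2472
D5: 240, 240, 240
Constant fifth difference = 240, so extend:
2472 + 240 = 2712;  13932 + 2712 = 16644;  56834 + 16644 = 73478;  187536 + 73478 = 261014;  530869 + 261014 = 791883
2712 + 240 = 2952;  16644 + 2952 = 19596;  73478 + 19596 = 93074;  261014 + 93074 = 354088;  791883 + 354088 = 1145971
2952 + 240 = 3192;  19596 + 3192 = 22788;  93074 + 22788 = 115862;  354088 + 115862 = 469950;  1145971 + 469950 = 1615921
3192 + 240 = 3432;  22788 + 3432 = 26220;  115862 + 26220 = 142082;  469950 + 142082 = 612032;  1615921 + 612032 = 2227953

2227953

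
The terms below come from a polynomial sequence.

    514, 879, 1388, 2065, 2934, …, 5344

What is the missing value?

4019

Using the first 5 terms:
365  509  677  869
144  168  192
24  24
Constant third difference = 24.
Extend forward: 192 + 24 = 216;  869 + 216 = 1085;  2934 + 1085 = 4019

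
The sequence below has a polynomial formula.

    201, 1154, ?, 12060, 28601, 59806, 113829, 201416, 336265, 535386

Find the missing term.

4261

Using the last 7 terms:
First differences: 16541  31205  54023  87587  134849  199121
Second differences: 14664  22818  33564  47262  64272
Third differences: 8154  10746  13698  17010
Fourth differences: 2592  2952  3312
Fifth differences: 360  360
Constant fifth difference = 360.
Extend backward: 2592 − 360 = 2232;  8154 − 2232 = 5922;  14664 − 5922 = 8742;  16541 − 8742 = 7799;  12060 − 7799 = 4261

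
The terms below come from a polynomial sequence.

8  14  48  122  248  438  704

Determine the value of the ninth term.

1512

Δ: 6, 34, 74, 126, 190, 266
Δ²: 28, 40, 52, 64, 76
Δ³: 12, 12, 12, 12
Third differences constant at 12.
76 + 12 = 88;  266 + 88 = 354;  704 + 354 = 1058
88 + 12 = 100;  354 + 100 = 454;  1058 + 454 = 1512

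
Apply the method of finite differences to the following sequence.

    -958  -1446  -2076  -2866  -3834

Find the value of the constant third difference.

-18

First differences: -488, -630, -790, -968
Second differences: -142, -160, -178
Third differences: -18, -18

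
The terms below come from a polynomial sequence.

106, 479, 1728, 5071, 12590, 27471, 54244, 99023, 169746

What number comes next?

276415

373 , 1249 , 3343 , 7519 , 14881 , 26773 , 44779 , 70723
876 , 2094 , 4176 , 7362 , 11892 , 18006 , 25944
1218 , 2082 , 3186 , 4530 , 6114 , 7938
864 , 1104 , 1344 , 1584 , 1824
240 , 240 , 240 , 240
Fifth differences constant at 240.
1824 + 240 = 2064;  7938 + 2064 = 10002;  25944 + 10002 = 35946;  70723 + 35946 = 106669;  169746 + 106669 = 276415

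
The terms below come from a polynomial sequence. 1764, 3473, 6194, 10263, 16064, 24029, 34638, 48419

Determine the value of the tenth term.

Δ: 1709, 2721, 4069, 5801, 7965, 10609, 13781
Δ²: 1012, 1348, 1732, 2164, 2644, 3172
Δ³: 336, 384, 432, 480, 528
Δ⁴: 48, 48, 48, 48
The fourth differences are constant (48).
528 + 48 = 576;  3172 + 576 = 3748;  13781 + 3748 = 17529;  48419 + 17529 = 65948
576 + 48 = 624;  3748 + 624 = 4372;  17529 + 4372 = 21901;  65948 + 21901 = 87849

87849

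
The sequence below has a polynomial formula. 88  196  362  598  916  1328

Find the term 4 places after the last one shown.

D1: 108  166  236  318  412
D2: 58  70  82  94
D3: 12  12  12
Constant third difference = 12, so extend:
94 + 12 = 106;  412 + 106 = 518;  1328 + 518 = 1846
106 + 12 = 118;  518 + 118 = 636;  1846 + 636 = 2482
118 + 12 = 130;  636 + 130 = 766;  2482 + 766 = 3248
130 + 12 = 142;  766 + 142 = 908;  3248 + 908 = 4156

4156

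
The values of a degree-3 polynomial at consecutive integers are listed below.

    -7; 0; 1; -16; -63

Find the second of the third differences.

-12

First differences: 7, 1, -17, -47
Second differences: -6, -18, -30
Third differences: -12, -12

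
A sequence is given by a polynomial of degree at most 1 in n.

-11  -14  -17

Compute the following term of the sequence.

First differences: -3, -3
The first differences are constant (-3).
-17 − 3 = -20

-20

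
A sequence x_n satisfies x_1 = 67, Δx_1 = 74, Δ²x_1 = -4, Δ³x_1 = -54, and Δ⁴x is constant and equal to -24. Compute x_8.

Build the table forward from the leading diagonal:
D4: -24, -24, -24, -24, -24, -24, -24, -24
D3: -54, -78, -102, -126, -150, -174, -198, -222
D2: -4, -58, -136, -238, -364, -514, -688, -886
D1: 74, 70, 12, -124, -362, -726, -1240, -1928
x: 67, 141, 211, 223, 99, -263, -989, -2229

-2229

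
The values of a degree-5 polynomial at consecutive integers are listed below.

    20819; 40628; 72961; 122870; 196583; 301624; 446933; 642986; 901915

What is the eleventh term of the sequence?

First differences: 19809, 32333, 49909, 73713, 105041, 145309, 196053, 258929
Second differences: 12524, 17576, 23804, 31328, 40268, 50744, 62876
Third differences: 5052, 6228, 7524, 8940, 10476, 12132
Fourth differences: 1176, 1296, 1416, 1536, 1656
Fifth differences: 120, 120, 120, 120
Fifth differences constant at 120.
1656 + 120 = 1776;  12132 + 1776 = 13908;  62876 + 13908 = 76784;  258929 + 76784 = 335713;  901915 + 335713 = 1237628
1776 + 120 = 1896;  13908 + 1896 = 15804;  76784 + 15804 = 92588;  335713 + 92588 = 428301;  1237628 + 428301 = 1665929

1665929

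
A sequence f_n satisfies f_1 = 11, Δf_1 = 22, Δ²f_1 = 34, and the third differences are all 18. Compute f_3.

89

Build the table forward from the leading diagonal:
Δ³: 18, 18, 18
Δ²: 34, 52, 70
Δ: 22, 56, 108
f: 11, 33, 89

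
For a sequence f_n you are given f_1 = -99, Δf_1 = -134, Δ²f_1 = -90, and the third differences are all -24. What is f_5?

Build the table forward from the leading diagonal:
Third differences: -24, -24, -24, -24, -24
Second differences: -90, -114, -138, -162, -186
First differences: -134, -224, -338, -476, -638
f: -99, -233, -457, -795, -1271

-1271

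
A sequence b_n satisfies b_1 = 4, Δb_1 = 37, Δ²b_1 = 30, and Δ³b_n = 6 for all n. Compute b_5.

356

Build the table forward from the leading diagonal:
Third differences: 6, 6, 6, 6, 6
Second differences: 30, 36, 42, 48, 54
First differences: 37, 67, 103, 145, 193
b: 4, 41, 108, 211, 356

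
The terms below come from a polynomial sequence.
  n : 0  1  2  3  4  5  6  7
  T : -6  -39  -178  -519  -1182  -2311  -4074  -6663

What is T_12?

First differences: -33, -139, -341, -663, -1129, -1763, -2589
Second differences: -106, -202, -322, -466, -634, -826
Third differences: -96, -120, -144, -168, -192
Fourth differences: -24, -24, -24, -24
Constant fourth difference = -24, so extend:
-192 − 24 = -216;  -826 − 216 = -1042;  -2589 − 1042 = -3631;  -6663 − 3631 = -10294
-216 − 24 = -240;  -1042 − 240 = -1282;  -3631 − 1282 = -4913;  -10294 − 4913 = -15207
-240 − 24 = -264;  -1282 − 264 = -1546;  -4913 − 1546 = -6459;  -15207 − 6459 = -21666
-264 − 24 = -288;  -1546 − 288 = -1834;  -6459 − 1834 = -8293;  -21666 − 8293 = -29959
-288 − 24 = -312;  -1834 − 312 = -2146;  -8293 − 2146 = -10439;  -29959 − 10439 = -40398

-40398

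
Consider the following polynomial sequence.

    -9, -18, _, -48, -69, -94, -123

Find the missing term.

-31

Using the last 4 terms:
-21, -25, -29
-4, -4
Constant second difference = -4.
Extend backward: -21 + 4 = -17;  -48 + 17 = -31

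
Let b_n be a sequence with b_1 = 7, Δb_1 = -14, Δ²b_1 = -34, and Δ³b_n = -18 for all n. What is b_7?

-947

Build the table forward from the leading diagonal:
Third differences: -18  -18  -18  -18  -18  -18  -18
Second differences: -34  -52  -70  -88  -106  -124  -142
First differences: -14  -48  -100  -170  -258  -364  -488
b: 7  -7  -55  -155  -325  -583  -947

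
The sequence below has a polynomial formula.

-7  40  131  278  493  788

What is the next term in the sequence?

1175

First differences: 47, 91, 147, 215, 295
Second differences: 44, 56, 68, 80
Third differences: 12, 12, 12
Third differences constant at 12.
80 + 12 = 92;  295 + 92 = 387;  788 + 387 = 1175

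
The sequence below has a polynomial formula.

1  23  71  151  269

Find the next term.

431

D1: 22, 48, 80, 118
D2: 26, 32, 38
D3: 6, 6
The third differences are constant (6).
38 + 6 = 44;  118 + 44 = 162;  269 + 162 = 431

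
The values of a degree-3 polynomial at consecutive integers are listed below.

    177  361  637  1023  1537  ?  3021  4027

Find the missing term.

2197

Using the first 5 terms:
D1: 184  276  386  514
D2: 92  110  128
D3: 18  18
Constant third difference = 18.
Extend forward: 128 + 18 = 146;  514 + 146 = 660;  1537 + 660 = 2197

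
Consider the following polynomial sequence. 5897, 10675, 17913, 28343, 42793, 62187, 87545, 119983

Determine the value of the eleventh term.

272377

4778, 7238, 10430, 14450, 19394, 25358, 32438
2460, 3192, 4020, 4944, 5964, 7080
732, 828, 924, 1020, 1116
96, 96, 96, 96
The fourth differences are constant (96).
1116 + 96 = 1212;  7080 + 1212 = 8292;  32438 + 8292 = 40730;  119983 + 40730 = 160713
1212 + 96 = 1308;  8292 + 1308 = 9600;  40730 + 9600 = 50330;  160713 + 50330 = 211043
1308 + 96 = 1404;  9600 + 1404 = 11004;  50330 + 11004 = 61334;  211043 + 61334 = 272377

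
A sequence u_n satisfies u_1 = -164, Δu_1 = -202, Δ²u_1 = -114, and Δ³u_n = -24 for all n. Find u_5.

Build the table forward from the leading diagonal:
D3: -24, -24, -24, -24, -24
D2: -114, -138, -162, -186, -210
D1: -202, -316, -454, -616, -802
u: -164, -366, -682, -1136, -1752

-1752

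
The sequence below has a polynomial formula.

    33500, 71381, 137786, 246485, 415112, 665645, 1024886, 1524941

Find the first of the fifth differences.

D1: 37881, 66405, 108699, 168627, 250533, 359241, 500055
D2: 28524, 42294, 59928, 81906, 108708, 140814
D3: 13770, 17634, 21978, 26802, 32106
D4: 3864, 4344, 4824, 5304
D5: 480, 480, 480

480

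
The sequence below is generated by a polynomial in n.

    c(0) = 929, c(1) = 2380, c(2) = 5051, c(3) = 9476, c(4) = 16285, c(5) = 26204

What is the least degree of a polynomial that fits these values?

First differences: 1451, 2671, 4425, 6809, 9919
Second differences: 1220, 1754, 2384, 3110
Third differences: 534, 630, 726
Fourth differences: 96, 96
The fourth differences are constant, so the polynomial has degree 4.

4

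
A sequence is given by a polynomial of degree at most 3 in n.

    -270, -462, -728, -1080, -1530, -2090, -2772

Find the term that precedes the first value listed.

-140

Δ: -192, -266, -352, -450, -560, -682
Δ²: -74, -86, -98, -110, -122
Δ³: -12, -12, -12, -12
The third differences are constant at -12.
Work back: -74 + 12 = -62;  -192 + 62 = -130;  -270 + 130 = -140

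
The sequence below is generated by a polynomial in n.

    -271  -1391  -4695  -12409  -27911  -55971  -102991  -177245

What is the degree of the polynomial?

5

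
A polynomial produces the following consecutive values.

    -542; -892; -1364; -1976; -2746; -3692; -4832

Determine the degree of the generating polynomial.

D1: -350, -472, -612, -770, -946, -1140
D2: -122, -140, -158, -176, -194
D3: -18, -18, -18, -18
The third differences are constant, so the polynomial has degree 3.

3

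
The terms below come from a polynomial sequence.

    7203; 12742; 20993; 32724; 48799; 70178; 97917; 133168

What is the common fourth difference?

96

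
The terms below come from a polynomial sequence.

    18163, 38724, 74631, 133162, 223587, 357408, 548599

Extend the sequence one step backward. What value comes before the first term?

First differences: 20561, 35907, 58531, 90425, 133821, 191191
Second differences: 15346, 22624, 31894, 43396, 57370
Third differences: 7278, 9270, 11502, 13974
Fourth differences: 1992, 2232, 2472
Fifth differences: 240, 240
The fifth differences are constant at 240.
Work back: 1992 − 240 = 1752;  7278 − 1752 = 5526;  15346 − 5526 = 9820;  20561 − 9820 = 10741;  18163 − 10741 = 7422

7422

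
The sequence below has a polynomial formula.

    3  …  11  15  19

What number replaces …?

7

Using the last 3 terms:
Δ: 4  4
Constant first difference = 4.
Extend backward: 11 − 4 = 7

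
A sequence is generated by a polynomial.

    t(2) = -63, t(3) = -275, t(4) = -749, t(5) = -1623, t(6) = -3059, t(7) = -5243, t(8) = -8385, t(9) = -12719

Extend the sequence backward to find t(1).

1

First differences: -212  -474  -874  -1436  -2184  -3142  -4334
Second differences: -262  -400  -562  -748  -958  -1192
Third differences: -138  -162  -186  -210  -234
Fourth differences: -24  -24  -24  -24
The fourth differences are constant at -24.
Work back: -138 + 24 = -114;  -262 + 114 = -148;  -212 + 148 = -64;  -63 + 64 = 1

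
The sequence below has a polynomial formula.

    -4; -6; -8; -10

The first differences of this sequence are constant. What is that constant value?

-2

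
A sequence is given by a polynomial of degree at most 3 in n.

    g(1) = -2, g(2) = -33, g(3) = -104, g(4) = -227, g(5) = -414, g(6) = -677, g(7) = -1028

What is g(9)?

D1: -31  -71  -123  -187  -263  -351
D2: -40  -52  -64  -76  -88
D3: -12  -12  -12  -12
Third differences constant at -12.
-88 − 12 = -100;  -351 − 100 = -451;  -1028 − 451 = -1479
-100 − 12 = -112;  -451 − 112 = -563;  -1479 − 563 = -2042

-2042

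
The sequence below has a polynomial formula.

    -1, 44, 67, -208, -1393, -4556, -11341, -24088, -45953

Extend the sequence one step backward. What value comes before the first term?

-8

First differences: 45, 23, -275, -1185, -3163, -6785, -12747, -21865
Second differences: -22, -298, -910, -1978, -3622, -5962, -9118
Third differences: -276, -612, -1068, -1644, -2340, -3156
Fourth differences: -336, -456, -576, -696, -816
Fifth differences: -120, -120, -120, -120
The fifth differences are constant at -120.
Work back: -336 + 120 = -216;  -276 + 216 = -60;  -22 + 60 = 38;  45 − 38 = 7;  -1 − 7 = -8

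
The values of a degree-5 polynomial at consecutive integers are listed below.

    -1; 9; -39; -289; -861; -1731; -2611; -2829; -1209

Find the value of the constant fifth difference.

120

D1: 10, -48, -250, -572, -870, -880, -218, 1620
D2: -58, -202, -322, -298, -10, 662, 1838
D3: -144, -120, 24, 288, 672, 1176
D4: 24, 144, 264, 384, 504
D5: 120, 120, 120, 120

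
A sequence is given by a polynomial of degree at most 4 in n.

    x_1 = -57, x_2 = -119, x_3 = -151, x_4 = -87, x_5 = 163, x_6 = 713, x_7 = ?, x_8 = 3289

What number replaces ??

Using the first 6 terms:
-62, -32, 64, 250, 550
30, 96, 186, 300
66, 90, 114
24, 24
Constant fourth difference = 24.
Extend forward: 114 + 24 = 138;  300 + 138 = 438;  550 + 438 = 988;  713 + 988 = 1701

1701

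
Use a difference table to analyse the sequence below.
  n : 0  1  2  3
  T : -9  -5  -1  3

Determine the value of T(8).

4, 4, 4
The first differences are constant (4).
3 + 4 = 7
7 + 4 = 11
11 + 4 = 15
15 + 4 = 19
19 + 4 = 23

23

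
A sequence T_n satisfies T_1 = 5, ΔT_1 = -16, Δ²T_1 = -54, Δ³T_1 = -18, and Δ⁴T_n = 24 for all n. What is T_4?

Build the table forward from the leading diagonal:
D4: 24  24  24  24
D3: -18  6  30  54
D2: -54  -72  -66  -36
D1: -16  -70  -142  -208
T: 5  -11  -81  -223

-223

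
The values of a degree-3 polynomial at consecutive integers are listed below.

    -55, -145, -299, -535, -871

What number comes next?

D1: -90, -154, -236, -336
D2: -64, -82, -100
D3: -18, -18
Third differences constant at -18.
-100 − 18 = -118;  -336 − 118 = -454;  -871 − 454 = -1325

-1325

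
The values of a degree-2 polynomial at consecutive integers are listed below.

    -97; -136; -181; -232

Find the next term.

Δ: -39  -45  -51
Δ²: -6  -6
The second differences are constant (-6).
-51 − 6 = -57;  -232 − 57 = -289

-289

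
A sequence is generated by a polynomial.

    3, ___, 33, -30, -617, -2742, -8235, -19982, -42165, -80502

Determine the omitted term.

10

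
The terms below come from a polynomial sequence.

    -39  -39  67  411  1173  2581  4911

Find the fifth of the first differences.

1408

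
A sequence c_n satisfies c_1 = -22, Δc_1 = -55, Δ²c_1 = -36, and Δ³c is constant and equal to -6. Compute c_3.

-168

Build the table forward from the leading diagonal:
Δ³: -6, -6, -6
Δ²: -36, -42, -48
Δ: -55, -91, -133
c: -22, -77, -168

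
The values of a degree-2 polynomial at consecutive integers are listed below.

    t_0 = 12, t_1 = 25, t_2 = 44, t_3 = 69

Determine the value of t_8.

284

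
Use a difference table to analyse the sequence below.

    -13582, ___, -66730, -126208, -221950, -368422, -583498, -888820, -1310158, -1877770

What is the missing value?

Using the last 8 terms:
Δ: -59478  -95742  -146472  -215076  -305322  -421338  -567612
Δ²: -36264  -50730  -68604  -90246  -116016  -146274
Δ³: -14466  -17874  -21642  -25770  -30258
Δ⁴: -3408  -3768  -4128  -4488
Δ⁵: -360  -360  -360
Constant fifth difference = -360.
Extend backward: -3408 + 360 = -3048;  -14466 + 3048 = -11418;  -36264 + 11418 = -24846;  -59478 + 24846 = -34632;  -66730 + 34632 = -32098

-32098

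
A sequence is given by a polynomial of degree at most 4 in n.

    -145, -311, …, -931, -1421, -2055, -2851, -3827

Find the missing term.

-567

Using the last 5 terms:
Δ: -490, -634, -796, -976
Δ²: -144, -162, -180
Δ³: -18, -18
Constant third difference = -18.
Extend backward: -144 + 18 = -126;  -490 + 126 = -364;  -931 + 364 = -567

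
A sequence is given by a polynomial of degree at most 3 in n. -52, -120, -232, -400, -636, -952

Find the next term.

Δ: -68  -112  -168  -236  -316
Δ²: -44  -56  -68  -80
Δ³: -12  -12  -12
The third differences are constant (-12).
-80 − 12 = -92;  -316 − 92 = -408;  -952 − 408 = -1360

-1360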